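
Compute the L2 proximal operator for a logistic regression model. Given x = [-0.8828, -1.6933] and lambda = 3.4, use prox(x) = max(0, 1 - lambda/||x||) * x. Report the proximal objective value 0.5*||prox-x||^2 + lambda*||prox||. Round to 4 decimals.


Step 1: Compute ||x||.
||x|| = 1.9096
Step 2: Compute scaling factor.
scale = max(0, 1 - 3.4/1.9096) = 0.0
Step 3: prox(x) = [-0.0, -0.0]
||prox(x)|| = 0.0
Step 4: Proximal objective.
0.5*||prox-x||^2 = 1.8233
lambda*||prox|| = 0.0
Total = 1.8233


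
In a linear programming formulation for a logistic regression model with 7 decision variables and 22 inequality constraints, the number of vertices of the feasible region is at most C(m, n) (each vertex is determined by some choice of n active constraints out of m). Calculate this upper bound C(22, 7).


Each vertex corresponds to some choice of n active constraints out of m, so the number of vertices is at most C(m, n) = m! / (n!(m-n)!).
m = 22, n = 7
Numerator: 22 * 21 * 20 * 19 * 18 * 17 * 16
Denominator: 7! = 5040
C(22, 7) = 170544


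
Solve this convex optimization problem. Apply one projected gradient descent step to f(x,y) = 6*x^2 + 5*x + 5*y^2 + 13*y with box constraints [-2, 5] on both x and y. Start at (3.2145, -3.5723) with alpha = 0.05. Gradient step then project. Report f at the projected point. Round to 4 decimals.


Step 1: Compute gradient at (3.2145, -3.5723).
grad_x = 2*6*3.2145 + 5 = 43.574
grad_y = 2*5*-3.5723 + 13 = -22.723
Step 2: Gradient step.
x_raw = 3.2145 - 0.05*43.574 = 1.0358
y_raw = -3.5723 - 0.05*-22.723 = -2.4362
Step 3: Project onto [-2, 5].
x_proj = clip(1.0358) = 1.0358
y_proj = clip(-2.4362) = -2.0
Step 4: Evaluate f.
f(1.0358, -2.0) = 5.6163


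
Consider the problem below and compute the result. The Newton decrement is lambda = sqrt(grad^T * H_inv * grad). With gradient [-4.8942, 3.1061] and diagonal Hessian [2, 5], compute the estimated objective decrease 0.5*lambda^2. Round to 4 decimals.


Step 1: H is diagonal, so H^(-1) * g = [-2.4471, 0.6212].
Step 2: g^T H^(-1) g = sum_i g_i^2 / H_ii
  = (-4.8942)^2/2 + (3.1061)^2/5
  = 11.9766 + 1.9296 = 13.9062
Step 3: Objective decrease = 0.5 * g^T H^(-1) g = 6.9531


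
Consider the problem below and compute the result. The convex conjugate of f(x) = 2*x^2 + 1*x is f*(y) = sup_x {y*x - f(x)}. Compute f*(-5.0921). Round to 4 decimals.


f*(y) = sup_x {y*x - a*x^2 - b*x} = sup_x {(y-b)*x - a*x^2}
FOC: (y - b) - 2a*x = 0 => x* = (y - b)/(2a)
x* = (-5.0921 - 1)/(2*2) = -1.523
f*(-5.0921) = (y-b)^2/(4a) = (-5.0921 - 1)^2/(4*2)
= 37.1137/8 = 4.6392


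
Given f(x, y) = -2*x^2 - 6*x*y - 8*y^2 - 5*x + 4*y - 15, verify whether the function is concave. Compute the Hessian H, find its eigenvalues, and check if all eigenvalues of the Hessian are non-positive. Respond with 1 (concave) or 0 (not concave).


The Hessian of f(x,y) = -2*x^2 - 6*x*y - 8*y^2 - 5*x + 4*y - 15 is:
H = [[-4, -6], [-6, -16]]
Trace = -4 - 16 = -20
Determinant = -4*-16 - (-6)^2 = 28
Discriminant = (-20)^2 - 4*28 = 288.0
Eigenvalues: lambda_1 = -18.4853, lambda_2 = -1.5147
The function is concave.

1


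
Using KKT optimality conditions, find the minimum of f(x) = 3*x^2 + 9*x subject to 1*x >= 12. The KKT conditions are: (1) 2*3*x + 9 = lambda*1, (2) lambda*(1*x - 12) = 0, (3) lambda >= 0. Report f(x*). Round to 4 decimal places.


Step 1: Try lambda = 0 (constraint inactive).
x_unc = -9/(2*3) = -1.5
Check: 1*-1.5 = -1.5 < 12 -- violated!
Step 2: Constraint must be active: 1*x = 12
x* = 12/1 = 12.0
lambda = (2*3*12.0 + 9)/1 = 81.0
Step 3: Compute optimal value.
f(x*) = 3*12.0^2 + 9*12.0 = 540.0


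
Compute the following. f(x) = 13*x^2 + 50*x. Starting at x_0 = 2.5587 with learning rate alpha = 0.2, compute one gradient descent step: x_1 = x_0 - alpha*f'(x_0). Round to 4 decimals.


We compute the gradient at x_0 and apply the update.
f'(x) = 26*x + 50
f'(2.5587) = 26*2.5587 + 50 = 116.5262
x_1 = 2.5587 - 0.2*116.5262 = -20.7465


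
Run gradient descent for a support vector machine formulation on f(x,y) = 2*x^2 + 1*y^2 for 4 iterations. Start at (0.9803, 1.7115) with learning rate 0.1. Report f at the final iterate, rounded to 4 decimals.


Gradient descent on f(x,y) = 2*x^2 + 1*y^2.
Starting point: (0.9803, 1.7115), alpha = 0.1
Step 1: grad_x = 2*2*0.9803 = 3.9212, grad_y = 2*1*1.7115 = 3.423
  x_1 = 0.9803 - 0.1*3.9212 = 0.5882
  y_1 = 1.7115 - 0.1*3.423 = 1.3692
Step 2: grad_x = 2*2*0.5882 = 2.3527, grad_y = 2*1*1.3692 = 2.7384
  x_2 = 0.5882 - 0.1*2.3527 = 0.3529
  y_2 = 1.3692 - 0.1*2.7384 = 1.0954
Step 3: grad_x = 2*2*0.3529 = 1.4116, grad_y = 2*1*1.0954 = 2.1907
  x_3 = 0.3529 - 0.1*1.4116 = 0.2117
  y_3 = 1.0954 - 0.1*2.1907 = 0.8763
Step 4: grad_x = 2*2*0.2117 = 0.847, grad_y = 2*1*0.8763 = 1.7526
  x_4 = 0.2117 - 0.1*0.847 = 0.127
  y_4 = 0.8763 - 0.1*1.7526 = 0.701
f(0.127, 0.701) = 2*0.127^2 + 1*0.701^2 = 0.5237


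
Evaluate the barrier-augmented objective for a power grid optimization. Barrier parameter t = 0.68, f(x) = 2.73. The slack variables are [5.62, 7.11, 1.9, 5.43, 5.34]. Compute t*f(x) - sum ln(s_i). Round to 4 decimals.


Step 1: Compute log-barrier.
ln values: [1.7263, 1.9615, 0.6419, 1.6919, 1.6752]
phi = -(1.7263 + 1.9615 + 0.6419 + 1.6919 + 1.6752) = -7.6969
Step 2: Compute augmented objective.
t*f(x) = 0.68*2.73 = 1.8564
Total = 1.8564 - 7.6969 = -5.8405


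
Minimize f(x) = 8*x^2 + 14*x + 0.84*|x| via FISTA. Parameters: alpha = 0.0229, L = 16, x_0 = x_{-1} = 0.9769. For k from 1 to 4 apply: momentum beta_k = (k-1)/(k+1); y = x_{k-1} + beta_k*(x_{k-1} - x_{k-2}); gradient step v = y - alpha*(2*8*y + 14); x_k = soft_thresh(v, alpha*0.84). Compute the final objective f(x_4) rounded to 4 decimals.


FISTA on f(x) = 8*x^2 + 14*x + 0.84*|x|
L = 16, alpha = 0.0229
Iteration 1: beta = 0.0, y = 0.9769 + 0.0*(0.9769 - 0.9769) = 0.9769
  grad(y) = 29.6304, v = y - alpha*grad = 0.2984
  prox(v) = soft_thresh(0.2984, 0.0192) = 0.2791
Iteration 2: beta = 0.3333, y = 0.2791 + 0.3333*(0.2791 - 0.9769) = 0.0465
  grad(y) = 14.7446, v = y - alpha*grad = -0.2911
  prox(v) = soft_thresh(-0.2911, 0.0192) = -0.2719
Iteration 3: beta = 0.5, y = -0.2719 + 0.5*(-0.2719 - 0.2791) = -0.5474
  grad(y) = 5.2419, v = y - alpha*grad = -0.6674
  prox(v) = soft_thresh(-0.6674, 0.0192) = -0.6482
Iteration 4: beta = 0.6, y = -0.6482 + 0.6*(-0.6482 + 0.2719) = -0.874
  grad(y) = 0.0165, v = y - alpha*grad = -0.8743
  prox(v) = soft_thresh(-0.8743, 0.0192) = -0.8551
f(x_4) = 8*(-0.8551)^2 + 14*(-0.8551) + 0.84*|-0.8551| = -5.4035


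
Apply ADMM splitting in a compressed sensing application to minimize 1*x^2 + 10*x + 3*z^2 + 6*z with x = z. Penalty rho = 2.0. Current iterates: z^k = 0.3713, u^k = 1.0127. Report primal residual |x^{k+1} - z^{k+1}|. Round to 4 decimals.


ADMM iteration with rho = 2.0, z^k = 0.3713, u^k = 1.0127
Step 1: x-update.
Minimize 1*x^2 + 10*x + (2.0/2)*(x - 0.3713 + 1.0127)^2
FOC: (2*1 + 2.0)*x = -10 + 2.0*(0.3713 - 1.0127)
x^{k+1} = -2.8207
Step 2: z-update.
Minimize 3*z^2 + 6*z + (2.0/2)*(-2.8207 - z + 1.0127)^2
FOC: (2*3 + 2.0)*z = -6 + 2.0*(-2.8207 + 1.0127)
z^{k+1} = -1.202
Step 3: u-update.
u^{k+1} = 1.0127 - 2.8207 + 1.202 = -0.606
Step 4: Primal residual = |-2.8207 + 1.202| = 1.6187


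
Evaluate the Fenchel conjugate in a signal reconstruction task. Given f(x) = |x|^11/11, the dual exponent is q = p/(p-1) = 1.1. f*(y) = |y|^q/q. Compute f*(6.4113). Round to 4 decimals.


The conjugate exponent q satisfies 1/p + 1/q = 1.
p = 11, so q = 11/(11 - 1) = 1.1
|y|^q = 6.4113^1.1 = 7.7204
f*(6.4113) = 7.7204 / 1.1 = 7.0186


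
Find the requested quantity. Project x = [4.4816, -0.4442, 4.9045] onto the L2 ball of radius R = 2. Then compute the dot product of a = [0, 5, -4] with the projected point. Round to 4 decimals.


Step 1: Compute ||x|| (intermediates to 6 decimals).
||x|| = sqrt(4.4816^2 + (-0.4442)^2 + 4.9045^2) = 6.658541
Step 2: Project.
Since ||x|| > R, scale = R/||x|| = 2/6.658541 = 0.300366, proj(x) = scale * x
proj(x) = [1.34612, -0.133423, 1.473145]
Step 3: Dot product.
a^T * proj(x) = 0*1.34612 + 5*(-0.133423) - 4*1.473145 = -6.5597


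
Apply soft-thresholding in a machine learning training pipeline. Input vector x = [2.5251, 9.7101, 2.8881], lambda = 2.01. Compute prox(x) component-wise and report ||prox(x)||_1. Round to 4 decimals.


Soft-thresholding with lambda = 2.01:
prox(2.5251) = sign(2.5251)*max(|2.5251| - 2.01, 0) = 0.5151
prox(9.7101) = sign(9.7101)*max(|9.7101| - 2.01, 0) = 7.7001
prox(2.8881) = sign(2.8881)*max(|2.8881| - 2.01, 0) = 0.8781
prox(x) = [0.5151, 7.7001, 0.8781]
||prox(x)||_1 = 0.5151 + 7.7001 + 0.8781 = 9.0933


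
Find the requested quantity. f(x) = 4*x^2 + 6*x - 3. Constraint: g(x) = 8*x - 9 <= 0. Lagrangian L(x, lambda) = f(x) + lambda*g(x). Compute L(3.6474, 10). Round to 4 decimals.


Step 1: Evaluate f(x).
f(3.6474) = 4*3.6474^2 + 6*3.6474 - 3 = 72.0985
Step 2: Evaluate g(x).
g(3.6474) = 8*3.6474 - 9 = 20.1792
Step 3: Compute Lagrangian.
L = 72.0985 + 10*20.1792 = 273.8905


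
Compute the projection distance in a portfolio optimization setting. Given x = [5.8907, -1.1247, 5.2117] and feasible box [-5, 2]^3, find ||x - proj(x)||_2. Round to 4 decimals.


Project each component onto [-5, 2].
clip(5.8907) = 2.0, clip(-1.1247) = -1.1247, clip(5.2117) = 2.0
Projection = [2.0, -1.1247, 2.0]
Squared diffs: [15.1375, 0.0, 10.315]
Distance = sqrt(25.4525) = 5.0451


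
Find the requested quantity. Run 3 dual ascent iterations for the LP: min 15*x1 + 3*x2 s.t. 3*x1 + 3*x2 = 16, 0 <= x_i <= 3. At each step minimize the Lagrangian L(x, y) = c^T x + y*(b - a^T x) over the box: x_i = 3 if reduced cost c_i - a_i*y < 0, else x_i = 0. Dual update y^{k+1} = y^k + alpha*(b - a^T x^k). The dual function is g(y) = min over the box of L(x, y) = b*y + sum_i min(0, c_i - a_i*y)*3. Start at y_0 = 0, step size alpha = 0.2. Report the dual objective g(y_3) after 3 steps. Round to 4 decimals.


Dual ascent for LP: min 15*x1 + 3*x2, 3*x1 + 3*x2 = 16, 0 <= x_i <= 3
Step 1: y^k = 0.0, reduced costs: (15.0, 3.0)
  x^k = (0.0, 0.0), subgradient = b - a^T x = 16.0
  y^{k+1} = 0.0 + 0.2*16.0 = 3.2
Step 2: y^k = 3.2, reduced costs: (5.4, -6.6)
  x^k = (0.0, 3.0), subgradient = b - a^T x = 7.0
  y^{k+1} = 3.2 + 0.2*7.0 = 4.6
Step 3: y^k = 4.6, reduced costs: (1.2, -10.8)
  x^k = (0.0, 3.0), subgradient = b - a^T x = 7.0
  y^{k+1} = 4.6 + 0.2*7.0 = 6.0
Dual objective at y_3 = 6.0: reduced costs (-3.0, -15.0), box minimizer x = (3.0, 3.0)
g(y_3) = b*y + (c1 - a1*y)*x1 + (c2 - a2*y)*x2 = 16*6.0 + (-3.0)*3.0 + (-15.0)*3.0 = 96.0 - 9.0 - 45.0 = 42.0


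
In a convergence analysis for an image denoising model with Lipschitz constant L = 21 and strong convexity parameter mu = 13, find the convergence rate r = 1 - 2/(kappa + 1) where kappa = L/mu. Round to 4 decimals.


Step 1: Compute the condition number.
kappa = L/mu = 21/13 = 1.6154
Step 2: Compute the convergence rate.
r = 1 - 2/(kappa + 1) = 1 - 2*mu/(L + mu) = (L - mu)/(L + mu) = 8/34 = 0.2353


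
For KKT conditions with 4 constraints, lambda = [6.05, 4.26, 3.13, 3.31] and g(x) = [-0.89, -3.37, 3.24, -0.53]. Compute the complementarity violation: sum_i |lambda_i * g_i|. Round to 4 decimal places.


KKT complementary slackness check:
lambda_1 * g_1 = 6.05 * -0.89 = -5.3845
lambda_2 * g_2 = 4.26 * -3.37 = -14.3562
lambda_3 * g_3 = 3.13 * 3.24 = 10.1412
lambda_4 * g_4 = 3.31 * -0.53 = -1.7543
Total violation = 5.3845 + 14.3562 + 10.1412 + 1.7543 = 31.6362


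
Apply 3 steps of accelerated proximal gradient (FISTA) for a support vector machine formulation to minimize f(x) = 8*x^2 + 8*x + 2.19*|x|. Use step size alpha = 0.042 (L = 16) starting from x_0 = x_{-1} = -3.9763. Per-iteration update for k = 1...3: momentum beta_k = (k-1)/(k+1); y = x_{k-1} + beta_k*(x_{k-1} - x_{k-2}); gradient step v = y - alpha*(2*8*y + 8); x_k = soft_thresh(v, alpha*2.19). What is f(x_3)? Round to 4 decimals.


FISTA on f(x) = 8*x^2 + 8*x + 2.19*|x|
L = 16, alpha = 0.042
Iteration 1: beta = 0.0, y = -3.9763 + 0.0*(-3.9763 + 3.9763) = -3.9763
  grad(y) = -55.6208, v = y - alpha*grad = -1.6402
  prox(v) = soft_thresh(-1.6402, 0.092) = -1.5482
Iteration 2: beta = 0.3333, y = -1.5482 + 0.3333*(-1.5482 + 3.9763) = -0.7389
  grad(y) = -3.8223, v = y - alpha*grad = -0.5784
  prox(v) = soft_thresh(-0.5784, 0.092) = -0.4864
Iteration 3: beta = 0.5, y = -0.4864 + 0.5*(-0.4864 + 1.5482) = 0.0446
  grad(y) = 8.7129, v = y - alpha*grad = -0.3214
  prox(v) = soft_thresh(-0.3214, 0.092) = -0.2294
f(x_3) = 8*(-0.2294)^2 + 8*(-0.2294) + 2.19*|-0.2294| = -0.9118


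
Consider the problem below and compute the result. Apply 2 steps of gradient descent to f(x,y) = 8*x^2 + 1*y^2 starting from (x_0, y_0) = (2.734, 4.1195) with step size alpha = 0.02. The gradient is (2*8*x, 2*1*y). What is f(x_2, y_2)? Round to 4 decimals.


Gradient descent on f(x,y) = 8*x^2 + 1*y^2.
Starting point: (2.734, 4.1195), alpha = 0.02
Step 1: grad_x = 2*8*2.734 = 43.744, grad_y = 2*1*4.1195 = 8.239
  x_1 = 2.734 - 0.02*43.744 = 1.8591
  y_1 = 4.1195 - 0.02*8.239 = 3.9547
Step 2: grad_x = 2*8*1.8591 = 29.7459, grad_y = 2*1*3.9547 = 7.9094
  x_2 = 1.8591 - 0.02*29.7459 = 1.2642
  y_2 = 3.9547 - 0.02*7.9094 = 3.7965
f(1.2642, 3.7965) = 8*1.2642^2 + 1*3.7965^2 = 27.1993


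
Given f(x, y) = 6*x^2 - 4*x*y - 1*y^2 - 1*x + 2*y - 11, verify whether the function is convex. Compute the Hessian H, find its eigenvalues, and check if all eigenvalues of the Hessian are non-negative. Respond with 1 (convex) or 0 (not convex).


The Hessian of f(x,y) = 6*x^2 - 4*x*y - 1*y^2 - 1*x + 2*y - 11 is:
H = [[12, -4], [-4, -2]]
Trace = 12 - 2 = 10
Determinant = 12*-2 - (-4)^2 = -40
Discriminant = (10)^2 - 4*-40 = 260.0
Eigenvalues: lambda_1 = -3.0623, lambda_2 = 13.0623
The function is not convex.

0


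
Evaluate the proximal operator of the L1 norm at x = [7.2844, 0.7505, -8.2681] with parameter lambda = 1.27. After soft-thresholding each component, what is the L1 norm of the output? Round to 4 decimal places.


Soft-thresholding with lambda = 1.27:
prox(7.2844) = sign(7.2844)*max(|7.2844| - 1.27, 0) = 6.0144
prox(0.7505) = sign(0.7505)*max(|0.7505| - 1.27, 0) = 0.0
prox(-8.2681) = sign(-8.2681)*max(|-8.2681| - 1.27, 0) = -6.9981
prox(x) = [6.0144, 0.0, -6.9981]
||prox(x)||_1 = 6.0144 + 0.0 + 6.9981 = 13.0125


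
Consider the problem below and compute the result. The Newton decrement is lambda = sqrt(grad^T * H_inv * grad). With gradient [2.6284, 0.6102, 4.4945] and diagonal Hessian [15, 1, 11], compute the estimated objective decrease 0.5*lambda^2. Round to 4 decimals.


Step 1: H is diagonal, so H^(-1) * g = [0.1752, 0.6102, 0.4086].
Step 2: g^T H^(-1) g = sum_i g_i^2 / H_ii
  = (2.6284)^2/15 + (0.6102)^2/1 + (4.4945)^2/11
  = 0.4606 + 0.3723 + 1.8364 = 2.6693
Step 3: Objective decrease = 0.5 * g^T H^(-1) g = 1.3347


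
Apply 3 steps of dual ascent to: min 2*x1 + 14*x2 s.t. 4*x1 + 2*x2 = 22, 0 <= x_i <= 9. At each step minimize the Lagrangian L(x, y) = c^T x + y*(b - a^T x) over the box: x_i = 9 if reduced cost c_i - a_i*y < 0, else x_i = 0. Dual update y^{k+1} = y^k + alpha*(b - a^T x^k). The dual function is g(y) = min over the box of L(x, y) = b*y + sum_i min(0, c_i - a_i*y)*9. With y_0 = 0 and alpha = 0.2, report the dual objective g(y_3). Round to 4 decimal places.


Dual ascent for LP: min 2*x1 + 14*x2, 4*x1 + 2*x2 = 22, 0 <= x_i <= 9
Step 1: y^k = 0.0, reduced costs: (2.0, 14.0)
  x^k = (0.0, 0.0), subgradient = b - a^T x = 22.0
  y^{k+1} = 0.0 + 0.2*22.0 = 4.4
Step 2: y^k = 4.4, reduced costs: (-15.6, 5.2)
  x^k = (9.0, 0.0), subgradient = b - a^T x = -14.0
  y^{k+1} = 4.4 + 0.2*-14.0 = 1.6
Step 3: y^k = 1.6, reduced costs: (-4.4, 10.8)
  x^k = (9.0, 0.0), subgradient = b - a^T x = -14.0
  y^{k+1} = 1.6 + 0.2*-14.0 = -1.2
Dual objective at y_3 = -1.2: reduced costs (6.8, 16.4), box minimizer x = (0.0, 0.0)
g(y_3) = b*y + (c1 - a1*y)*x1 + (c2 - a2*y)*x2 = 22*(-1.2) + 6.8*0.0 + 16.4*0.0 = -26.4 + 0.0 + 0.0 = -26.4


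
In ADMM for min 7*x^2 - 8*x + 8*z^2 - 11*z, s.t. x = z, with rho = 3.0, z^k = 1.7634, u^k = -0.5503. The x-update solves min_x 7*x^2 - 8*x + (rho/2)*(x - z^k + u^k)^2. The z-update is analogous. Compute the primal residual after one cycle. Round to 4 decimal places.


ADMM iteration with rho = 3.0, z^k = 1.7634, u^k = -0.5503
Step 1: x-update.
Minimize 7*x^2 - 8*x + (3.0/2)*(x - 1.7634 - 0.5503)^2
FOC: (2*7 + 3.0)*x = 8 + 3.0*(1.7634 + 0.5503)
x^{k+1} = 0.8789
Step 2: z-update.
Minimize 8*z^2 - 11*z + (3.0/2)*(0.8789 - z - 0.5503)^2
FOC: (2*8 + 3.0)*z = 11 + 3.0*(0.8789 - 0.5503)
z^{k+1} = 0.6308
Step 3: u-update.
u^{k+1} = -0.5503 + 0.8789 - 0.6308 = -0.3022
Step 4: Primal residual = |0.8789 - 0.6308| = 0.2481


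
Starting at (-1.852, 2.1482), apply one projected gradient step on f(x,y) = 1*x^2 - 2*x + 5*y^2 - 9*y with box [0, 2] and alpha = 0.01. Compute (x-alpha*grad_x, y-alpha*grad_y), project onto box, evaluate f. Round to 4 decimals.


Step 1: Compute gradient at (-1.852, 2.1482).
grad_x = 2*1*-1.852 - 2 = -5.704
grad_y = 2*5*2.1482 - 9 = 12.482
Step 2: Gradient step.
x_raw = -1.852 - 0.01*-5.704 = -1.795
y_raw = 2.1482 - 0.01*12.482 = 2.0234
Step 3: Project onto [0, 2].
x_proj = clip(-1.795) = 0.0
y_proj = clip(2.0234) = 2.0
Step 4: Evaluate f.
f(0.0, 2.0) = 2.0


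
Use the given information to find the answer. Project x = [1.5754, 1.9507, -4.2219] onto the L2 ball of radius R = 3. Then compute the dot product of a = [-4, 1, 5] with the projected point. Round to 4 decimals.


Step 1: Compute ||x|| (intermediates to 6 decimals).
||x|| = sqrt(1.5754^2 + 1.9507^2 + (-4.2219)^2) = 4.910352
Step 2: Project.
Since ||x|| > R, scale = R/||x|| = 3/4.910352 = 0.610954, proj(x) = scale * x
proj(x) = [0.962497, 1.191788, -2.579387]
Step 3: Dot product.
a^T * proj(x) = -4*0.962497 + 1*1.191788 + 5*(-2.579387) = -15.5551


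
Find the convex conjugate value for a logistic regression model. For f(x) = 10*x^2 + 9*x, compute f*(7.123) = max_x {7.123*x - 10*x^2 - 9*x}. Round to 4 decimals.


f*(y) = sup_x {y*x - a*x^2 - b*x} = sup_x {(y-b)*x - a*x^2}
FOC: (y - b) - 2a*x = 0 => x* = (y - b)/(2a)
x* = (7.123 - 9)/(2*10) = -0.0939
f*(7.123) = (y-b)^2/(4a) = (7.123 - 9)^2/(4*10)
= 3.5231/40 = 0.0881


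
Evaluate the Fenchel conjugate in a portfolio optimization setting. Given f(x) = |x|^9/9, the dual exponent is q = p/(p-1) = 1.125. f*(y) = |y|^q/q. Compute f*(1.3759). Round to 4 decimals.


The conjugate exponent q satisfies 1/p + 1/q = 1.
p = 9, so q = 9/(9 - 1) = 1.125
|y|^q = 1.3759^1.125 = 1.4319
f*(1.3759) = 1.4319 / 1.125 = 1.2728


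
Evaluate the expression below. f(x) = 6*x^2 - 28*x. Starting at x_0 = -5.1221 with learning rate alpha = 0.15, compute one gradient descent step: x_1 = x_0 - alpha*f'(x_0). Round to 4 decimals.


We compute the gradient at x_0 and apply the update.
f'(x) = 12*x - 28
f'(-5.1221) = 12*-5.1221 - 28 = -89.4652
x_1 = -5.1221 - 0.15*-89.4652 = 8.2977


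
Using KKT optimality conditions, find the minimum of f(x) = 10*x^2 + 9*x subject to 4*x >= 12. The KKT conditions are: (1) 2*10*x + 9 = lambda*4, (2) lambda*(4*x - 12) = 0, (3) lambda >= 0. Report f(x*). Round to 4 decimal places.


Step 1: Try lambda = 0 (constraint inactive).
x_unc = -9/(2*10) = -0.45
Check: 4*-0.45 = -1.8 < 12 -- violated!
Step 2: Constraint must be active: 4*x = 12
x* = 12/4 = 3.0
lambda = (2*10*3.0 + 9)/4 = 17.25
Step 3: Compute optimal value.
f(x*) = 10*3.0^2 + 9*3.0 = 117.0


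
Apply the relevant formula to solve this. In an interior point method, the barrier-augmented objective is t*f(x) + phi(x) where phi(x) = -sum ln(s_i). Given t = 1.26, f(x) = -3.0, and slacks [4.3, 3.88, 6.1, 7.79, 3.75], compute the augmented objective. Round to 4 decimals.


Step 1: Compute log-barrier.
ln values: [1.4586, 1.3558, 1.8083, 2.0528, 1.3218]
phi = -(1.4586 + 1.3558 + 1.8083 + 2.0528 + 1.3218) = -7.9973
Step 2: Compute augmented objective.
t*f(x) = 1.26*-3.0 = -3.78
Total = -3.78 - 7.9973 = -11.7773


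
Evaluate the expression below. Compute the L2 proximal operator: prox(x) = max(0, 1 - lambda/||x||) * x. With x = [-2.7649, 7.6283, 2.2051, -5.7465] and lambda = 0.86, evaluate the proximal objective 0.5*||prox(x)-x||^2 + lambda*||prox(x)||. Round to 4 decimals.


Step 1: Compute ||x||.
||x|| = 10.1843
Step 2: Compute scaling factor.
scale = max(0, 1 - 0.86/10.1843) = 0.9156
Step 3: prox(x) = [-2.5314, 6.9841, 2.0189, -5.2612]
||prox(x)|| = 9.3243
Step 4: Proximal objective.
0.5*||prox-x||^2 = 0.3698
lambda*||prox|| = 8.0189
Total = 8.3887


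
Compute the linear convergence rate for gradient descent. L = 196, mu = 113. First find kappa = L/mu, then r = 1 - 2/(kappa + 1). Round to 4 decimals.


Step 1: Compute the condition number.
kappa = L/mu = 196/113 = 1.7345
Step 2: Compute the convergence rate.
r = 1 - 2/(kappa + 1) = 1 - 2*mu/(L + mu) = (L - mu)/(L + mu) = 83/309 = 0.2686


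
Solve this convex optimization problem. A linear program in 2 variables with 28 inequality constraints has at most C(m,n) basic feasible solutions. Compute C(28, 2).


Each vertex corresponds to some choice of n active constraints out of m, so the number of vertices is at most C(m, n) = m! / (n!(m-n)!).
m = 28, n = 2
Numerator: 28 * 27
Denominator: 2! = 2
C(28, 2) = 378


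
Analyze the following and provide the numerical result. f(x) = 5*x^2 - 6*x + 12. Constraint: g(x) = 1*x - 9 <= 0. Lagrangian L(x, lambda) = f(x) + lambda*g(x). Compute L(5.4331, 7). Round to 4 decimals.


Step 1: Evaluate f(x).
f(5.4331) = 5*5.4331^2 - 6*5.4331 + 12 = 126.9943
Step 2: Evaluate g(x).
g(5.4331) = 1*5.4331 - 9 = -3.5669
Step 3: Compute Lagrangian.
L = 126.9943 + 7*-3.5669 = 102.026


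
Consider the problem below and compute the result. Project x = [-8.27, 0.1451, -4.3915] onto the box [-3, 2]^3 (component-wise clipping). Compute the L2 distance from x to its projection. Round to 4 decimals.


Project each component onto [-3, 2].
clip(-8.27) = -3.0, clip(0.1451) = 0.1451, clip(-4.3915) = -3.0
Projection = [-3.0, 0.1451, -3.0]
Squared diffs: [27.7729, 0.0, 1.9363]
Distance = sqrt(29.7092) = 5.4506


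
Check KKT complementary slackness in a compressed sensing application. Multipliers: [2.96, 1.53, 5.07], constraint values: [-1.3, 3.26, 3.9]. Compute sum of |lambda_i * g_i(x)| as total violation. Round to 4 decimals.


KKT complementary slackness check:
lambda_1 * g_1 = 2.96 * -1.3 = -3.848
lambda_2 * g_2 = 1.53 * 3.26 = 4.9878
lambda_3 * g_3 = 5.07 * 3.9 = 19.773
Total violation = 3.848 + 4.9878 + 19.773 = 28.6088


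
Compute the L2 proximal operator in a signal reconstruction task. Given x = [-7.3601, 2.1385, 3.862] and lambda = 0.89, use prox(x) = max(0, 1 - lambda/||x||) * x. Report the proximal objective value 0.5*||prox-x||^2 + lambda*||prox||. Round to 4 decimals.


Step 1: Compute ||x||.
||x|| = 8.5825
Step 2: Compute scaling factor.
scale = max(0, 1 - 0.89/8.5825) = 0.8963
Step 3: prox(x) = [-6.5969, 1.9167, 3.4615]
||prox(x)|| = 7.6925
Step 4: Proximal objective.
0.5*||prox-x||^2 = 0.3961
lambda*||prox|| = 6.8463
Total = 7.2424


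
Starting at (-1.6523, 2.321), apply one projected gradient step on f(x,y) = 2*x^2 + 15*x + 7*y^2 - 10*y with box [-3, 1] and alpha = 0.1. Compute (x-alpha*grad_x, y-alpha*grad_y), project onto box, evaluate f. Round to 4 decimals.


Step 1: Compute gradient at (-1.6523, 2.321).
grad_x = 2*2*-1.6523 + 15 = 8.3908
grad_y = 2*7*2.321 - 10 = 22.494
Step 2: Gradient step.
x_raw = -1.6523 - 0.1*8.3908 = -2.4914
y_raw = 2.321 - 0.1*22.494 = 0.0716
Step 3: Project onto [-3, 1].
x_proj = clip(-2.4914) = -2.4914
y_proj = clip(0.0716) = 0.0716
Step 4: Evaluate f.
f(-2.4914, 0.0716) = -25.6369


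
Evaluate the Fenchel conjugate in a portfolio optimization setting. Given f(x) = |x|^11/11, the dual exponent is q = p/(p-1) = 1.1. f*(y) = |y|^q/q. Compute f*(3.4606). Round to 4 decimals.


The conjugate exponent q satisfies 1/p + 1/q = 1.
p = 11, so q = 11/(11 - 1) = 1.1
|y|^q = 3.4606^1.1 = 3.918
f*(3.4606) = 3.918 / 1.1 = 3.5618


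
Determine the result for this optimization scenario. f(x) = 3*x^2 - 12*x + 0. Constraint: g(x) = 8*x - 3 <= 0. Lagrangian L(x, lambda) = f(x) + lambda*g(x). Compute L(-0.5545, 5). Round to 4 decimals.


Step 1: Evaluate f(x).
f(-0.5545) = 3*(-0.5545)^2 - 12*(-0.5545) + 0 = 7.5764
Step 2: Evaluate g(x).
g(-0.5545) = 8*-0.5545 - 3 = -7.436
Step 3: Compute Lagrangian.
L = 7.5764 + 5*-7.436 = -29.6036


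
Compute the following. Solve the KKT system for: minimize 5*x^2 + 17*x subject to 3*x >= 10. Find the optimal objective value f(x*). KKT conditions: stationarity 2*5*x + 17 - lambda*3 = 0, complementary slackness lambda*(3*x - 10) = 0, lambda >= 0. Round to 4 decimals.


Step 1: Try lambda = 0 (constraint inactive).
x_unc = -17/(2*5) = -1.7
Check: 3*-1.7 = -5.1 < 10 -- violated!
Step 2: Constraint must be active: 3*x = 10
x* = 10/3 = 3.3333 (rounded; the exact value 10/3 is used below)
lambda = (2*5*(10/3) + 17)/3 = 16.7778
Step 3: Compute optimal value.
f(x*) = 5*(10/3)^2 + 17*(10/3) = 112.2222


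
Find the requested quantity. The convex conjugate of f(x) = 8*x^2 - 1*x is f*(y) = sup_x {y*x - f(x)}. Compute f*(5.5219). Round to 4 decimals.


f*(y) = sup_x {y*x - a*x^2 - b*x} = sup_x {(y-b)*x - a*x^2}
FOC: (y - b) - 2a*x = 0 => x* = (y - b)/(2a)
x* = (5.5219 + 1)/(2*8) = 0.4076
f*(5.5219) = (y-b)^2/(4a) = (5.5219 + 1)^2/(4*8)
= 42.5352/32 = 1.3292


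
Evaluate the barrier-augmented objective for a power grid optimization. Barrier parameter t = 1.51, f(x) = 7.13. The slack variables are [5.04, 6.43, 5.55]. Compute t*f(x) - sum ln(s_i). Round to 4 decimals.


Step 1: Compute log-barrier.
ln values: [1.6174, 1.861, 1.7138]
phi = -(1.6174 + 1.861 + 1.7138) = -5.1922
Step 2: Compute augmented objective.
t*f(x) = 1.51*7.13 = 10.7663
Total = 10.7663 - 5.1922 = 5.5741


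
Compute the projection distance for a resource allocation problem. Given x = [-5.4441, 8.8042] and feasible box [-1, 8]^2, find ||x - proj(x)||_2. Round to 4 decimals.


Project each component onto [-1, 8].
clip(-5.4441) = -1.0, clip(8.8042) = 8.0
Projection = [-1.0, 8.0]
Squared diffs: [19.75, 0.6467]
Distance = sqrt(20.3967) = 4.5163


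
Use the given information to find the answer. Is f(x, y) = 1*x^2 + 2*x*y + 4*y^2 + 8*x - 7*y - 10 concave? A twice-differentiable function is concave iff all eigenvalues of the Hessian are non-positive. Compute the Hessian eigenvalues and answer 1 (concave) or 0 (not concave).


The Hessian of f(x,y) = 1*x^2 + 2*x*y + 4*y^2 + 8*x - 7*y - 10 is:
H = [[2, 2], [2, 8]]
Trace = 2 + 8 = 10
Determinant = 2*8 - (2)^2 = 12
Discriminant = (10)^2 - 4*12 = 52.0
Eigenvalues: lambda_1 = 1.3944, lambda_2 = 8.6056
The function is not concave.

0


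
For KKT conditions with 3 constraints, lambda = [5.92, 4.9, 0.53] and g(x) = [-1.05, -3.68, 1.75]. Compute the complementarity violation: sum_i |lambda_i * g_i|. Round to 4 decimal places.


KKT complementary slackness check:
lambda_1 * g_1 = 5.92 * -1.05 = -6.216
lambda_2 * g_2 = 4.9 * -3.68 = -18.032
lambda_3 * g_3 = 0.53 * 1.75 = 0.9275
Total violation = 6.216 + 18.032 + 0.9275 = 25.1755


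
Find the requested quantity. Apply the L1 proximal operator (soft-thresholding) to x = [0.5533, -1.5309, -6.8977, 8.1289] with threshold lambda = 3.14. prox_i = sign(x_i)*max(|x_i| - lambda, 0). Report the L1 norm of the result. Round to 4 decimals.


Soft-thresholding with lambda = 3.14:
prox(0.5533) = sign(0.5533)*max(|0.5533| - 3.14, 0) = 0.0
prox(-1.5309) = sign(-1.5309)*max(|-1.5309| - 3.14, 0) = 0.0
prox(-6.8977) = sign(-6.8977)*max(|-6.8977| - 3.14, 0) = -3.7577
prox(8.1289) = sign(8.1289)*max(|8.1289| - 3.14, 0) = 4.9889
prox(x) = [0.0, 0.0, -3.7577, 4.9889]
||prox(x)||_1 = 0.0 + 0.0 + 3.7577 + 4.9889 = 8.7466


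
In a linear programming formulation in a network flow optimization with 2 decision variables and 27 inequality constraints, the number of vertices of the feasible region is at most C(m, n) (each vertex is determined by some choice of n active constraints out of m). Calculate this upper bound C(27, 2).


Each vertex corresponds to some choice of n active constraints out of m, so the number of vertices is at most C(m, n) = m! / (n!(m-n)!).
m = 27, n = 2
Numerator: 27 * 26
Denominator: 2! = 2
C(27, 2) = 351


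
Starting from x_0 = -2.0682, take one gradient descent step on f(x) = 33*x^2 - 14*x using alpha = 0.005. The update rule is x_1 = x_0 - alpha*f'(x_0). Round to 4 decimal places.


We compute the gradient at x_0 and apply the update.
f'(x) = 66*x - 14
f'(-2.0682) = 66*-2.0682 - 14 = -150.5012
x_1 = -2.0682 - 0.005*-150.5012 = -1.3157


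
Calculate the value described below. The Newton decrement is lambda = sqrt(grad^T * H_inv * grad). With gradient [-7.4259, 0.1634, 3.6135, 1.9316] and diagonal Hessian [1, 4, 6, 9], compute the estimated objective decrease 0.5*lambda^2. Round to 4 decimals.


Step 1: H is diagonal, so H^(-1) * g = [-7.4259, 0.0409, 0.6023, 0.2146].
Step 2: g^T H^(-1) g = sum_i g_i^2 / H_ii
  = (-7.4259)^2/1 + (0.1634)^2/4 + (3.6135)^2/6 + (1.9316)^2/9
  = 55.144 + 0.0067 + 2.1762 + 0.4146 = 57.7415
Step 3: Objective decrease = 0.5 * g^T H^(-1) g = 28.8707


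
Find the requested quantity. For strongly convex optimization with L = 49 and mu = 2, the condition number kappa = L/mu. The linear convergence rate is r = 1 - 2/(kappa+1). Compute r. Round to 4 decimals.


Step 1: Compute the condition number.
kappa = L/mu = 49/2 = 24.5
Step 2: Compute the convergence rate.
r = 1 - 2/(kappa + 1) = 1 - 2*mu/(L + mu) = (L - mu)/(L + mu) = 47/51 = 0.9216


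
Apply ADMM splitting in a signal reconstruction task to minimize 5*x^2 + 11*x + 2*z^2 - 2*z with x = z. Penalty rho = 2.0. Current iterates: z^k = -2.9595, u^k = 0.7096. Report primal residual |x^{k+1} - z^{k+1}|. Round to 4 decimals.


ADMM iteration with rho = 2.0, z^k = -2.9595, u^k = 0.7096
Step 1: x-update.
Minimize 5*x^2 + 11*x + (2.0/2)*(x + 2.9595 + 0.7096)^2
FOC: (2*5 + 2.0)*x = -11 + 2.0*(-2.9595 - 0.7096)
x^{k+1} = -1.5282
Step 2: z-update.
Minimize 2*z^2 - 2*z + (2.0/2)*(-1.5282 - z + 0.7096)^2
FOC: (2*2 + 2.0)*z = 2 + 2.0*(-1.5282 + 0.7096)
z^{k+1} = 0.0605
Step 3: u-update.
u^{k+1} = 0.7096 - 1.5282 - 0.0605 = -0.8791
Step 4: Primal residual = |-1.5282 - 0.0605| = 1.5887


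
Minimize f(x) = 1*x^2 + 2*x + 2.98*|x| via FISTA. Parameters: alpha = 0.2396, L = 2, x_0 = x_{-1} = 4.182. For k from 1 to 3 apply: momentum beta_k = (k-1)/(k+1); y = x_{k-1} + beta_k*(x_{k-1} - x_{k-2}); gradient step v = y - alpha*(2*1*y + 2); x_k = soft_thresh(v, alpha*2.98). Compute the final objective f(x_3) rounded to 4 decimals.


FISTA on f(x) = 1*x^2 + 2*x + 2.98*|x|
L = 2, alpha = 0.2396
Iteration 1: beta = 0.0, y = 4.182 + 0.0*(4.182 - 4.182) = 4.182
  grad(y) = 10.364, v = y - alpha*grad = 1.6988
  prox(v) = soft_thresh(1.6988, 0.714) = 0.9848
Iteration 2: beta = 0.3333, y = 0.9848 + 0.3333*(0.9848 - 4.182) = -0.081
  grad(y) = 1.8381, v = y - alpha*grad = -0.5214
  prox(v) = soft_thresh(-0.5214, 0.714) = 0.0
Iteration 3: beta = 0.5, y = 0.0 + 0.5*(0.0 - 0.9848) = -0.4924
  grad(y) = 1.0152, v = y - alpha*grad = -0.7356
  prox(v) = soft_thresh(-0.7356, 0.714) = -0.0216
f(x_3) = 1*(-0.0216)^2 + 2*(-0.0216) + 2.98*|-0.0216| = 0.0217


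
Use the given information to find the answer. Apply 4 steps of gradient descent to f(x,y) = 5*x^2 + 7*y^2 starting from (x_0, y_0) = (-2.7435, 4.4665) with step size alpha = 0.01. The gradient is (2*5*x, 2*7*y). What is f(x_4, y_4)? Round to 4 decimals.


Gradient descent on f(x,y) = 5*x^2 + 7*y^2.
Starting point: (-2.7435, 4.4665), alpha = 0.01
Step 1: grad_x = 2*5*-2.7435 = -27.435, grad_y = 2*7*4.4665 = 62.531
  x_1 = -2.7435 - 0.01*-27.435 = -2.4692
  y_1 = 4.4665 - 0.01*62.531 = 3.8412
Step 2: grad_x = 2*5*-2.4692 = -24.6915, grad_y = 2*7*3.8412 = 53.7767
  x_2 = -2.4692 - 0.01*-24.6915 = -2.2222
  y_2 = 3.8412 - 0.01*53.7767 = 3.3034
Step 3: grad_x = 2*5*-2.2222 = -22.2224, grad_y = 2*7*3.3034 = 46.2479
  x_3 = -2.2222 - 0.01*-22.2224 = -2.0
  y_3 = 3.3034 - 0.01*46.2479 = 2.8409
Step 4: grad_x = 2*5*-2.0 = -20.0001, grad_y = 2*7*2.8409 = 39.7732
  x_4 = -2.0 - 0.01*-20.0001 = -1.8
  y_4 = 2.8409 - 0.01*39.7732 = 2.4432
f(-1.8, 2.4432) = 5*(-1.8)^2 + 7*2.4432^2 = 57.9852


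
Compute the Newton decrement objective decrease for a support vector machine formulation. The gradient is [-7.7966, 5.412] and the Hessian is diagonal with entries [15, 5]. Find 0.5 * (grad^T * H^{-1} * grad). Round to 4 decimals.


Step 1: H is diagonal, so H^(-1) * g = [-0.5198, 1.0824].
Step 2: g^T H^(-1) g = sum_i g_i^2 / H_ii
  = (-7.7966)^2/15 + (5.412)^2/5
  = 4.0525 + 5.8579 = 9.9104
Step 3: Objective decrease = 0.5 * g^T H^(-1) g = 4.9552


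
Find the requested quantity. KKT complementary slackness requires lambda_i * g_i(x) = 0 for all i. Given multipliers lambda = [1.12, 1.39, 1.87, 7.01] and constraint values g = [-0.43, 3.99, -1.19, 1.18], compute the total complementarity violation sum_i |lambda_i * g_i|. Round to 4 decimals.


KKT complementary slackness check:
lambda_1 * g_1 = 1.12 * -0.43 = -0.4816
lambda_2 * g_2 = 1.39 * 3.99 = 5.5461
lambda_3 * g_3 = 1.87 * -1.19 = -2.2253
lambda_4 * g_4 = 7.01 * 1.18 = 8.2718
Total violation = 0.4816 + 5.5461 + 2.2253 + 8.2718 = 16.5248


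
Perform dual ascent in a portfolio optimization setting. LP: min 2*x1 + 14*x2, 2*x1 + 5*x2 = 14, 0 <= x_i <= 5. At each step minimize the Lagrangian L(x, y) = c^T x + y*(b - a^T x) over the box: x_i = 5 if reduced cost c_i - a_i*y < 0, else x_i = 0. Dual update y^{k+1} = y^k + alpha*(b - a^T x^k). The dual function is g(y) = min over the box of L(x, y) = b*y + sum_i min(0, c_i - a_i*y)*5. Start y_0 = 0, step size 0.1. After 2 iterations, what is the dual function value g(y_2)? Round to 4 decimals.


Dual ascent for LP: min 2*x1 + 14*x2, 2*x1 + 5*x2 = 14, 0 <= x_i <= 5
Step 1: y^k = 0.0, reduced costs: (2.0, 14.0)
  x^k = (0.0, 0.0), subgradient = b - a^T x = 14.0
  y^{k+1} = 0.0 + 0.1*14.0 = 1.4
Step 2: y^k = 1.4, reduced costs: (-0.8, 7.0)
  x^k = (5.0, 0.0), subgradient = b - a^T x = 4.0
  y^{k+1} = 1.4 + 0.1*4.0 = 1.8
Dual objective at y_2 = 1.8: reduced costs (-1.6, 5.0), box minimizer x = (5.0, 0.0)
g(y_2) = b*y + (c1 - a1*y)*x1 + (c2 - a2*y)*x2 = 14*1.8 + (-1.6)*5.0 + 5.0*0.0 = 25.2 - 8.0 + 0.0 = 17.2


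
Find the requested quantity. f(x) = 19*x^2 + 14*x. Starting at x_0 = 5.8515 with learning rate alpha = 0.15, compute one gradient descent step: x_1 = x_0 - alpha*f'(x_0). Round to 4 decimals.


We compute the gradient at x_0 and apply the update.
f'(x) = 38*x + 14
f'(5.8515) = 38*5.8515 + 14 = 236.357
x_1 = 5.8515 - 0.15*236.357 = -29.6021


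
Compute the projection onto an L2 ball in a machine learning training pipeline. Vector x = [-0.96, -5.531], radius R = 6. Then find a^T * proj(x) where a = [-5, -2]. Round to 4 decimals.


Step 1: Compute ||x|| (intermediates to 6 decimals).
||x|| = sqrt((-0.96)^2 + (-5.531)^2) = 5.613694
Step 2: Project.
Since ||x|| <= R, proj = x (no scaling needed).
proj(x) = [-0.96, -5.531]
Step 3: Dot product.
a^T * proj(x) = -5*(-0.96) - 2*(-5.531) = 15.862


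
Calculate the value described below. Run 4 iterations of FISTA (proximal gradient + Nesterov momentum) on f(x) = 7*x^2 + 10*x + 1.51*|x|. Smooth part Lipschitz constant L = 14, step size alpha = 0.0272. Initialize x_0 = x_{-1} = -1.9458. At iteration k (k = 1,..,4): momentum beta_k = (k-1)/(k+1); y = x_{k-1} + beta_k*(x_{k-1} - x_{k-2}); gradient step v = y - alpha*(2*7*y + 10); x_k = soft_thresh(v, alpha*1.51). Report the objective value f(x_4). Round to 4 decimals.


FISTA on f(x) = 7*x^2 + 10*x + 1.51*|x|
L = 14, alpha = 0.0272
Iteration 1: beta = 0.0, y = -1.9458 + 0.0*(-1.9458 + 1.9458) = -1.9458
  grad(y) = -17.2412, v = y - alpha*grad = -1.4768
  prox(v) = soft_thresh(-1.4768, 0.0411) = -1.4358
Iteration 2: beta = 0.3333, y = -1.4358 + 0.3333*(-1.4358 + 1.9458) = -1.2658
  grad(y) = -7.7206, v = y - alpha*grad = -1.0558
  prox(v) = soft_thresh(-1.0558, 0.0411) = -1.0147
Iteration 3: beta = 0.5, y = -1.0147 + 0.5*(-1.0147 + 1.4358) = -0.8041
  grad(y) = -1.258, v = y - alpha*grad = -0.7699
  prox(v) = soft_thresh(-0.7699, 0.0411) = -0.7289
Iteration 4: beta = 0.6, y = -0.7289 + 0.6*(-0.7289 + 1.0147) = -0.5574
  grad(y) = 2.197, v = y - alpha*grad = -0.6171
  prox(v) = soft_thresh(-0.6171, 0.0411) = -0.576
f(x_4) = 7*(-0.576)^2 + 10*(-0.576) + 1.51*|-0.576| = -2.5678


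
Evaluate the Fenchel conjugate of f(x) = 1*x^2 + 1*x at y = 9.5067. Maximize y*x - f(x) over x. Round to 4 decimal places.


f*(y) = sup_x {y*x - a*x^2 - b*x} = sup_x {(y-b)*x - a*x^2}
FOC: (y - b) - 2a*x = 0 => x* = (y - b)/(2a)
x* = (9.5067 - 1)/(2*1) = 4.2534
f*(9.5067) = (y-b)^2/(4a) = (9.5067 - 1)^2/(4*1)
= 72.3639/4 = 18.091


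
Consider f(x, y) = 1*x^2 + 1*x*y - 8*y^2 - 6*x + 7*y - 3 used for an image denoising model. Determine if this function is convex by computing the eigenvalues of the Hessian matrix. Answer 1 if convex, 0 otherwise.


The Hessian of f(x,y) = 1*x^2 + 1*x*y - 8*y^2 - 6*x + 7*y - 3 is:
H = [[2, 1], [1, -16]]
Trace = 2 - 16 = -14
Determinant = 2*-16 - (1)^2 = -33
Discriminant = (-14)^2 - 4*-33 = 328.0
Eigenvalues: lambda_1 = -16.0554, lambda_2 = 2.0554
The function is not convex.

0


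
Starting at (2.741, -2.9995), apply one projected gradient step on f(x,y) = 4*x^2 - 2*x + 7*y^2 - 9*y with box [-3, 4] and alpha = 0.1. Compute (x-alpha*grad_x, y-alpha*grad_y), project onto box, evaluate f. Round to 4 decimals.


Step 1: Compute gradient at (2.741, -2.9995).
grad_x = 2*4*2.741 - 2 = 19.928
grad_y = 2*7*-2.9995 - 9 = -50.993
Step 2: Gradient step.
x_raw = 2.741 - 0.1*19.928 = 0.7482
y_raw = -2.9995 - 0.1*-50.993 = 2.0998
Step 3: Project onto [-3, 4].
x_proj = clip(0.7482) = 0.7482
y_proj = clip(2.0998) = 2.0998
Step 4: Evaluate f.
f(0.7482, 2.0998) = 12.7087


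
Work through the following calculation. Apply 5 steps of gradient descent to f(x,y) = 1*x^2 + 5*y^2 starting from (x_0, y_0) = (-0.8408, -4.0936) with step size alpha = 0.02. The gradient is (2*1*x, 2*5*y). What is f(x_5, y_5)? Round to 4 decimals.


Gradient descent on f(x,y) = 1*x^2 + 5*y^2.
Starting point: (-0.8408, -4.0936), alpha = 0.02
Step 1: grad_x = 2*1*-0.8408 = -1.6816, grad_y = 2*5*-4.0936 = -40.936
  x_1 = -0.8408 - 0.02*-1.6816 = -0.8072
  y_1 = -4.0936 - 0.02*-40.936 = -3.2749
Step 2: grad_x = 2*1*-0.8072 = -1.6143, grad_y = 2*5*-3.2749 = -32.7488
  x_2 = -0.8072 - 0.02*-1.6143 = -0.7749
  y_2 = -3.2749 - 0.02*-32.7488 = -2.6199
Step 3: grad_x = 2*1*-0.7749 = -1.5498, grad_y = 2*5*-2.6199 = -26.199
  x_3 = -0.7749 - 0.02*-1.5498 = -0.7439
  y_3 = -2.6199 - 0.02*-26.199 = -2.0959
Step 4: grad_x = 2*1*-0.7439 = -1.4878, grad_y = 2*5*-2.0959 = -20.9592
  x_4 = -0.7439 - 0.02*-1.4878 = -0.7141
  y_4 = -2.0959 - 0.02*-20.9592 = -1.6767
Step 5: grad_x = 2*1*-0.7141 = -1.4283, grad_y = 2*5*-1.6767 = -16.7674
  x_5 = -0.7141 - 0.02*-1.4283 = -0.6856
  y_5 = -1.6767 - 0.02*-16.7674 = -1.3414
f(-0.6856, -1.3414) = 1*(-0.6856)^2 + 5*(-1.3414)^2 = 9.4666


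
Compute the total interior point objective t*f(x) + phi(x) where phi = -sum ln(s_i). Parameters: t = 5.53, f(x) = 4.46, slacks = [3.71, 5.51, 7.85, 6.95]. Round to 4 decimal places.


Step 1: Compute log-barrier.
ln values: [1.311, 1.7066, 2.0605, 1.9387]
phi = -(1.311 + 1.7066 + 2.0605 + 1.9387) = -7.0169
Step 2: Compute augmented objective.
t*f(x) = 5.53*4.46 = 24.6638
Total = 24.6638 - 7.0169 = 17.6469


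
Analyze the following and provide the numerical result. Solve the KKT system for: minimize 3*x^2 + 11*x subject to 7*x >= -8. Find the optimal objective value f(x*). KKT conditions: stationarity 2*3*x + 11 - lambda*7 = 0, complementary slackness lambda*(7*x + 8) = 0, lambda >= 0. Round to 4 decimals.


Step 1: Try lambda = 0 (constraint inactive).
x_unc = -11/(2*3) = -1.8333
Check: 7*-1.8333 = -12.8331 < -8 -- violated!
Step 2: Constraint must be active: 7*x = -8
x* = -8/7 = -1.1429 (rounded; the exact value -8/7 is used below)
lambda = (2*3*(-8/7) + 11)/7 = 0.5918
Step 3: Compute optimal value.
f(x*) = 3*(-8/7)^2 + 11*(-8/7) = -8.6531


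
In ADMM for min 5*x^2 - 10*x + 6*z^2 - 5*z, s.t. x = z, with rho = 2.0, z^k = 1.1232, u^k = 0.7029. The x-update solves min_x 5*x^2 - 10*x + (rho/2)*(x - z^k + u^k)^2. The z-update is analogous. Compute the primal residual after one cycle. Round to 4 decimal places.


ADMM iteration with rho = 2.0, z^k = 1.1232, u^k = 0.7029
Step 1: x-update.
Minimize 5*x^2 - 10*x + (2.0/2)*(x - 1.1232 + 0.7029)^2
FOC: (2*5 + 2.0)*x = 10 + 2.0*(1.1232 - 0.7029)
x^{k+1} = 0.9034
Step 2: z-update.
Minimize 6*z^2 - 5*z + (2.0/2)*(0.9034 - z + 0.7029)^2
FOC: (2*6 + 2.0)*z = 5 + 2.0*(0.9034 + 0.7029)
z^{k+1} = 0.5866
Step 3: u-update.
u^{k+1} = 0.7029 + 0.9034 - 0.5866 = 1.0197
Step 4: Primal residual = |0.9034 - 0.5866| = 0.3168
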